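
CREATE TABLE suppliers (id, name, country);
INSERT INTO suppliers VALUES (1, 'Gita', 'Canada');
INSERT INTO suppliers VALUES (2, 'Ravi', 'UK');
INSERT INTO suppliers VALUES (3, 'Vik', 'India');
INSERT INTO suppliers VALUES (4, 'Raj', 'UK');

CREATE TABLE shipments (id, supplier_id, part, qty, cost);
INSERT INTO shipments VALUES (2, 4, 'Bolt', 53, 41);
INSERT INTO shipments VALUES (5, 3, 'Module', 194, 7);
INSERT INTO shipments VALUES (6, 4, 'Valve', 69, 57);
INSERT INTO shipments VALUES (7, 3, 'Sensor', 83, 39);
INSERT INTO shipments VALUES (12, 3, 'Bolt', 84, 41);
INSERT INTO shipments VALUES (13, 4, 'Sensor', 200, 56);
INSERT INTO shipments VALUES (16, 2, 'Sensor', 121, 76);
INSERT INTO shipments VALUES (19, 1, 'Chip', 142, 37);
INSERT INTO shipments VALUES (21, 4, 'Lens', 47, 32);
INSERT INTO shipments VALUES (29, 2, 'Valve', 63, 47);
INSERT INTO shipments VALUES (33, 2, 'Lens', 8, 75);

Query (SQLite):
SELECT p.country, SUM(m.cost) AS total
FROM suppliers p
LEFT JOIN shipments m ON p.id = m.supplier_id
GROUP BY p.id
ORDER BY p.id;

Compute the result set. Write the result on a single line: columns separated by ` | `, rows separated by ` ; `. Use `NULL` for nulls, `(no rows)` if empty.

Canada | 37 ; UK | 198 ; India | 87 ; UK | 186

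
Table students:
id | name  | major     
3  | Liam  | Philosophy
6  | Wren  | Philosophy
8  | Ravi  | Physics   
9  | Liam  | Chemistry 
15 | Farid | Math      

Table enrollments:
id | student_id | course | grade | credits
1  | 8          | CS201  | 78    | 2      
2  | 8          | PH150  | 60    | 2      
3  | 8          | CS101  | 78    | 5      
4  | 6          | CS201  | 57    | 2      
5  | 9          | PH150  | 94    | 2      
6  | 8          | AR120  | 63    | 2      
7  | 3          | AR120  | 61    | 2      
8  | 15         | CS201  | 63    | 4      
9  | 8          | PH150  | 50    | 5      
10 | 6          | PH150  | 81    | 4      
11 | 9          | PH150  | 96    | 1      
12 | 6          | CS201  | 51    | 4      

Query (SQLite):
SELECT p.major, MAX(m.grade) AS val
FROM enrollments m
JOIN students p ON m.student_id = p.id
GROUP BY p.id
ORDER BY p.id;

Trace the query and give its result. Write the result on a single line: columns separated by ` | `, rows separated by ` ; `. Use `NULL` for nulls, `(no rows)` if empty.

Join each enrollments row to its students via student_id.
Group joined rows by students.id; compute MAX(m.grade) per group.
  3: ids {7} → MAX(m.grade)=61
  6: ids {4, 10, 12} → MAX(m.grade)=81
  8: ids {1, 2, 3, 6, 9} → MAX(m.grade)=78
  9: ids {5, 11} → MAX(m.grade)=96
  15: ids {8} → MAX(m.grade)=63

Philosophy | 61 ; Philosophy | 81 ; Physics | 78 ; Chemistry | 96 ; Math | 63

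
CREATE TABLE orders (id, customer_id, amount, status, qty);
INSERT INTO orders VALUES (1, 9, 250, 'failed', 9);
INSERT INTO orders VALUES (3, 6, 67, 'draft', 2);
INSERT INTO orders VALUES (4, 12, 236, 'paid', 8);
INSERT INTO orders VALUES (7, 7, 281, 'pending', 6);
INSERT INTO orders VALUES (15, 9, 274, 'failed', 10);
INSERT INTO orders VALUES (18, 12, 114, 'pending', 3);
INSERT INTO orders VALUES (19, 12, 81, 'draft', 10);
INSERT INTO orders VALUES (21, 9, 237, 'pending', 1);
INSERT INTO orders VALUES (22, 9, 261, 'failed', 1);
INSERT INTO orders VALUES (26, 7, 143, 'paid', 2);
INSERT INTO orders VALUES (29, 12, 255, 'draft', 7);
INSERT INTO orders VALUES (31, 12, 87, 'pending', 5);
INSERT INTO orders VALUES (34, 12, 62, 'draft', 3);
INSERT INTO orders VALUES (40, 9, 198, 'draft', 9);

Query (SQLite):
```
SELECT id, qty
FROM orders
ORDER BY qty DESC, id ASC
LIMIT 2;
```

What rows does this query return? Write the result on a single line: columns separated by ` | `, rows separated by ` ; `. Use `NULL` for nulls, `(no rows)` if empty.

15 | 10 ; 19 | 10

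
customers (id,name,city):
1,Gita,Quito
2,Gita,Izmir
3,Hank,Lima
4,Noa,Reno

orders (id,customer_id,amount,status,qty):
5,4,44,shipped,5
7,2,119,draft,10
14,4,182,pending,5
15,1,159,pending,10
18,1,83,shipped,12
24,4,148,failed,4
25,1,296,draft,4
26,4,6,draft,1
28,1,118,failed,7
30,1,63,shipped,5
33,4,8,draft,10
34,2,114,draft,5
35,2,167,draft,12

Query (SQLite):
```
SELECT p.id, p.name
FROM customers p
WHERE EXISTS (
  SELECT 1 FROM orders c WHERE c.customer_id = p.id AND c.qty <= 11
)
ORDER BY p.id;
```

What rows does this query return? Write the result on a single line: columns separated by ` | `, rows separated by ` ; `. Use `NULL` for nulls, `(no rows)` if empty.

For each customers row, check whether any orders with matching customer_id has qty <= 11.
Keep rows where that is true.

1 | Gita ; 2 | Gita ; 4 | Noa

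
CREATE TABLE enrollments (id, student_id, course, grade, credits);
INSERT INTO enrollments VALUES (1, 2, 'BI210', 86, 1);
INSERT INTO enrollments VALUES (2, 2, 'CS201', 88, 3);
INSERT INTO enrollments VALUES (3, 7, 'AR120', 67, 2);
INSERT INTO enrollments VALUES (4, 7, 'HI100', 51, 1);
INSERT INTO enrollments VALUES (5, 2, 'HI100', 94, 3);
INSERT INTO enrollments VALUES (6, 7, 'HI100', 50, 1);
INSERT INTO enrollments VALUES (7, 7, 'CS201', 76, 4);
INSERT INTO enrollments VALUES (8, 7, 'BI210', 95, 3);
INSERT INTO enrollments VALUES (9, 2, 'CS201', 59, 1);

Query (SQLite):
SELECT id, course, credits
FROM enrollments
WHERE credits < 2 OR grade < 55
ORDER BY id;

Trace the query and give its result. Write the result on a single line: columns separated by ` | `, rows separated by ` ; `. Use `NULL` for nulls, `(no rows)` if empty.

1 | BI210 | 1 ; 4 | HI100 | 1 ; 6 | HI100 | 1 ; 9 | CS201 | 1

credits < 2: ids {1, 4, 6, 9}
grade < 55: ids {4, 6}
Combine with OR.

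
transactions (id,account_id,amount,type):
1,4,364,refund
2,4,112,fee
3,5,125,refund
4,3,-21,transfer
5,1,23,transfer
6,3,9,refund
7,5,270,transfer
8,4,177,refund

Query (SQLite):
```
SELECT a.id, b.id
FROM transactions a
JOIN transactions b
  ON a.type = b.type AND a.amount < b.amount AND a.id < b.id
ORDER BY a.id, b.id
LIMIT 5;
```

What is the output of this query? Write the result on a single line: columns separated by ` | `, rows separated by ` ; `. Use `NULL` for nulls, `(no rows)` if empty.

3 | 8 ; 4 | 5 ; 4 | 7 ; 5 | 7 ; 6 | 8

Pairs (a,b) with same type, a.amount < b.amount, a.id < b.id.
type groups: fee:{2} refund:{1,3,6,8} transfer:{4,5,7}
Ordered by (a.id, b.id); first 5.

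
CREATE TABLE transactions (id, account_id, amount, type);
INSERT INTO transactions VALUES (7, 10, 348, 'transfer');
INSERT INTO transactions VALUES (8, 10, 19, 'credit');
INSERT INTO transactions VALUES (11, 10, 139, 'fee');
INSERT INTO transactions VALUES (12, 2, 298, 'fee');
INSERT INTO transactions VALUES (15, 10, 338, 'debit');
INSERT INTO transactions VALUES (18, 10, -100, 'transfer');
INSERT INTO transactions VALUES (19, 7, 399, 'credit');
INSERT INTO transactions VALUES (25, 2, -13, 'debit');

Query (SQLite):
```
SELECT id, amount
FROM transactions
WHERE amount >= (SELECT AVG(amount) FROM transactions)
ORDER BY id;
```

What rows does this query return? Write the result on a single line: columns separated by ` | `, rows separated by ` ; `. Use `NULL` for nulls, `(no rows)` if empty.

Scalar subquery: AVG(amount) over all transactions rows = 178.5.
Keep rows where amount >= that value.

7 | 348 ; 12 | 298 ; 15 | 338 ; 19 | 399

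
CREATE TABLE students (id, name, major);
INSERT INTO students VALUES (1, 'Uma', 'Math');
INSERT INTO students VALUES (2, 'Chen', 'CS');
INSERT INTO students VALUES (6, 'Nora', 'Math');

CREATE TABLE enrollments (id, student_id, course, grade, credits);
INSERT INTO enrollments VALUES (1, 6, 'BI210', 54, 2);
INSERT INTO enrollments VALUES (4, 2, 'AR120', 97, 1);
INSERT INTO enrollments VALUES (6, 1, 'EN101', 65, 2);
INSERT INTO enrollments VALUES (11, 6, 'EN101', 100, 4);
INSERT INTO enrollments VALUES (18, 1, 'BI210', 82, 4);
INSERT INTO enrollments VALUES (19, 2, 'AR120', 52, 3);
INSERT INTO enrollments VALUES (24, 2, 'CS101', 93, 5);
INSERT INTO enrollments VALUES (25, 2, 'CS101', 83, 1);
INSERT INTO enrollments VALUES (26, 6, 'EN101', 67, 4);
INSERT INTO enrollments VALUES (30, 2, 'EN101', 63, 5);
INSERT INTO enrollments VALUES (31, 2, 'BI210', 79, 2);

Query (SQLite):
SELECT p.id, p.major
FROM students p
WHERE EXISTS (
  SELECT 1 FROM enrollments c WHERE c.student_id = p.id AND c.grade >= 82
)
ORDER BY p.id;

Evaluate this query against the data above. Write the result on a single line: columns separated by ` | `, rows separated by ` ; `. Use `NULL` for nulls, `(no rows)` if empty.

For each students row, check whether any enrollments with matching student_id has grade >= 82.
Keep rows where that is true.

1 | Math ; 2 | CS ; 6 | Math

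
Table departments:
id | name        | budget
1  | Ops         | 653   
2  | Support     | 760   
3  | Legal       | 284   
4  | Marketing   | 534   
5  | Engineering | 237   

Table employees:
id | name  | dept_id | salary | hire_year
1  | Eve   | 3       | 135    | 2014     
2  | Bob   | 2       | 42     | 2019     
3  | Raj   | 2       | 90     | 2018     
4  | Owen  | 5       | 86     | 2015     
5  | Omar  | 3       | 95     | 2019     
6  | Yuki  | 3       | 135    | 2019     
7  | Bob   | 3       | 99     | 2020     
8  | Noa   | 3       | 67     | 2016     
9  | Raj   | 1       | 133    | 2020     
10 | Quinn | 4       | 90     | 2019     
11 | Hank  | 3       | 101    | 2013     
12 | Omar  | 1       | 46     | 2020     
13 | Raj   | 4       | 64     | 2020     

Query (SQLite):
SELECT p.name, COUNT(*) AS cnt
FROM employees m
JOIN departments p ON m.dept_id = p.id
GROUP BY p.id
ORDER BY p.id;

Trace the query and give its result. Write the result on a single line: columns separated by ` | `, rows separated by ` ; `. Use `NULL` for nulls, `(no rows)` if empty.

Ops | 2 ; Support | 2 ; Legal | 6 ; Marketing | 2 ; Engineering | 1

Join each employees row to its departments via dept_id.
Group joined rows by departments.id; compute COUNT(*) per group.
  1: ids {9, 12} → COUNT(*)=2
  2: ids {2, 3} → COUNT(*)=2
  3: ids {1, 5, 6, 7, 8, 11} → COUNT(*)=6
  4: ids {10, 13} → COUNT(*)=2
  5: ids {4} → COUNT(*)=1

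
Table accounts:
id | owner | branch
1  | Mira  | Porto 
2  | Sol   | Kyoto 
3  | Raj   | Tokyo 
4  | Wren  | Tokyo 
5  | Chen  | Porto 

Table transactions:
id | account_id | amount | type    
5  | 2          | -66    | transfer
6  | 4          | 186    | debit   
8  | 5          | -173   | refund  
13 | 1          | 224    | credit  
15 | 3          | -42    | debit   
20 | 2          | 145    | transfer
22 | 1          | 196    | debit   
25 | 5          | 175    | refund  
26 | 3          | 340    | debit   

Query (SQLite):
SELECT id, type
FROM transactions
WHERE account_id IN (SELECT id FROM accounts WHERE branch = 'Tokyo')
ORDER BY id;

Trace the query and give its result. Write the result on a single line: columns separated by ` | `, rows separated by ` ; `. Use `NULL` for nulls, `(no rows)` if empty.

Inner query: accounts.id where branch = 'Tokyo'.
Outer: keep transactions rows whose account_id is in that set.
Inner query → {3, 4}

6 | debit ; 15 | debit ; 26 | debit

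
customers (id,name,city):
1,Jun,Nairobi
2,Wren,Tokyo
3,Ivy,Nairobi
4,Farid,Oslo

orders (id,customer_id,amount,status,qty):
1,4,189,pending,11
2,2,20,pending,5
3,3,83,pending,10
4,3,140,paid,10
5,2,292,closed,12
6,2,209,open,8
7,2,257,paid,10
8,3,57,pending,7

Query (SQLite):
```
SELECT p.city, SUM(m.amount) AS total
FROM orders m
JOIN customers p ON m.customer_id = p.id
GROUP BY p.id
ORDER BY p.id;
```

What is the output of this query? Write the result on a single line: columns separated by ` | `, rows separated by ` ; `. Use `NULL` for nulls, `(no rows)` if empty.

Join each orders row to its customers via customer_id.
Group joined rows by customers.id; compute SUM(m.amount) per group.
  2: ids {2, 5, 6, 7} → SUM(m.amount)=778
  3: ids {3, 4, 8} → SUM(m.amount)=280
  4: ids {1} → SUM(m.amount)=189

Tokyo | 778 ; Nairobi | 280 ; Oslo | 189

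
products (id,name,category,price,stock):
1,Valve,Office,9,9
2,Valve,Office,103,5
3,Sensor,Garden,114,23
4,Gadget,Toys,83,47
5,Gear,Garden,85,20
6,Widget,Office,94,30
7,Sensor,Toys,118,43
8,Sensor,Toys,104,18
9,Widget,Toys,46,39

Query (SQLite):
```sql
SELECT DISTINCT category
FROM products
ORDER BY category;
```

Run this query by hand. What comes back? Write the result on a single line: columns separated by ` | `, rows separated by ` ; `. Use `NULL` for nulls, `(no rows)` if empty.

Collect distinct category values from products.

Garden ; Office ; Toys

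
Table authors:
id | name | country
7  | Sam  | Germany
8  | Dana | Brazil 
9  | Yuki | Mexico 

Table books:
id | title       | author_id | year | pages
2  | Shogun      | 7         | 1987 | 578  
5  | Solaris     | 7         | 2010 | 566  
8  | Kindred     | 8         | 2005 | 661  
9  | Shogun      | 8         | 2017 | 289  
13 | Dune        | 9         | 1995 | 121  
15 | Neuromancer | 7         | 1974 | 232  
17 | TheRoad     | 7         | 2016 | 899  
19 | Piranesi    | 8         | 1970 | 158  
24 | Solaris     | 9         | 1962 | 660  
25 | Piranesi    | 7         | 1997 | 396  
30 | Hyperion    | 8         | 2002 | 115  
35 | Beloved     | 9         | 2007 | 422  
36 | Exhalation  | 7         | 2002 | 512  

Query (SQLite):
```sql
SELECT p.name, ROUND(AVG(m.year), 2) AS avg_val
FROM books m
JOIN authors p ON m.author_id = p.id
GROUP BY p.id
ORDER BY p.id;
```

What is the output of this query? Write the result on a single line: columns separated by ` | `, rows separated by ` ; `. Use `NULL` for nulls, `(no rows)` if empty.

Sam | 1997.67 ; Dana | 1998.5 ; Yuki | 1988

Join each books row to its authors via author_id.
Group joined rows by authors.id; compute ROUND(AVG(m.year), 2) per group.
  7: ids {2, 5, 15, 17, 25, 36} → ROUND(AVG(m.year), 2)=1997.67
  8: ids {8, 9, 19, 30} → ROUND(AVG(m.year), 2)=1998.5
  9: ids {13, 24, 35} → ROUND(AVG(m.year), 2)=1988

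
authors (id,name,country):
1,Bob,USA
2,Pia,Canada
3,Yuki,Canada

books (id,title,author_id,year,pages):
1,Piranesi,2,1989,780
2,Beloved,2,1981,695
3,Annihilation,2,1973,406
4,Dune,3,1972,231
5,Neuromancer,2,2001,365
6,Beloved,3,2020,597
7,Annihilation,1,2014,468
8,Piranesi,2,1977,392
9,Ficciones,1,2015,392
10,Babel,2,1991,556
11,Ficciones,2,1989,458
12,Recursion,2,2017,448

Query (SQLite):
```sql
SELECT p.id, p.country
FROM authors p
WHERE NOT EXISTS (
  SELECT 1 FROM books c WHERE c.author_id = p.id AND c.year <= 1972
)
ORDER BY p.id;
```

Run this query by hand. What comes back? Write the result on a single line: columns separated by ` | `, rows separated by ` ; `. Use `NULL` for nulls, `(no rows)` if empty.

1 | USA ; 2 | Canada

For each authors row, check whether any books with matching author_id has year <= 1972.
Keep rows where that is false.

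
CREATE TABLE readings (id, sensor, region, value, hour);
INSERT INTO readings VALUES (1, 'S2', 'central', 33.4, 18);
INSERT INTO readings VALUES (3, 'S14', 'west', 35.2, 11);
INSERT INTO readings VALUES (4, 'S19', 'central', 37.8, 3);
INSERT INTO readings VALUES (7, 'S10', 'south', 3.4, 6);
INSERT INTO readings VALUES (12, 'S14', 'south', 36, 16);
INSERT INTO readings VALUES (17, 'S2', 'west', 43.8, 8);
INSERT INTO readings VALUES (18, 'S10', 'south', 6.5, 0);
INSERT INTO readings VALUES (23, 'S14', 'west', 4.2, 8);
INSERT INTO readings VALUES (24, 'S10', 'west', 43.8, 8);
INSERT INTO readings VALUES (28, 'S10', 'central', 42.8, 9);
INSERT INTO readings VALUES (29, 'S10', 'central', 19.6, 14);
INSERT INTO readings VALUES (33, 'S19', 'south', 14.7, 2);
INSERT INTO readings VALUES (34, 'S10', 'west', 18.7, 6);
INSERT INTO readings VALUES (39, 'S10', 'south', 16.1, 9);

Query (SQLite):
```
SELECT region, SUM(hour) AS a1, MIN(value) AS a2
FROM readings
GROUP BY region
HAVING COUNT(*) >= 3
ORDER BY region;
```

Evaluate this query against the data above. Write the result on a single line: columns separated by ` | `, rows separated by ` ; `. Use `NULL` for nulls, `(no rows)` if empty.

Group readings by region.
Per group compute: SUM(hour), MIN(value).
HAVING: drop groups with fewer than 3 rows.
  central: ids {1, 4, 28, 29} → SUM(hour)=44, MIN(value)=19.6
  south: ids {7, 12, 18, 33, 39} → SUM(hour)=33, MIN(value)=3.4
  west: ids {3, 17, 23, 24, 34} → SUM(hour)=41, MIN(value)=4.2

central | 44 | 19.6 ; south | 33 | 3.4 ; west | 41 | 4.2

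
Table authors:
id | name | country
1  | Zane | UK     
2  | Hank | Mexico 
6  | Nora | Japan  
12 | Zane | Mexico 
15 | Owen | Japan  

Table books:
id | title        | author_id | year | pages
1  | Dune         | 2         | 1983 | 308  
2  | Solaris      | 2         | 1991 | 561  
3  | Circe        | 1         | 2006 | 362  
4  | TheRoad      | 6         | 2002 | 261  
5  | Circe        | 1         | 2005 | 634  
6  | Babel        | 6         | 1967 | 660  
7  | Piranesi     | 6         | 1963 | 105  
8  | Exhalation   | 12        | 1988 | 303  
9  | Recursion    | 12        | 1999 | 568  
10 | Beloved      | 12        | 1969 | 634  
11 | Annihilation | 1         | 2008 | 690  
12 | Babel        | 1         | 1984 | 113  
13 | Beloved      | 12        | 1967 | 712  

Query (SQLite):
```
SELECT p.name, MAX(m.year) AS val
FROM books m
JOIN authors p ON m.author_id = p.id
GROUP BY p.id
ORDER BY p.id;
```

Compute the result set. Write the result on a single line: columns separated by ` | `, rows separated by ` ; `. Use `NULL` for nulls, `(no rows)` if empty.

Zane | 2008 ; Hank | 1991 ; Nora | 2002 ; Zane | 1999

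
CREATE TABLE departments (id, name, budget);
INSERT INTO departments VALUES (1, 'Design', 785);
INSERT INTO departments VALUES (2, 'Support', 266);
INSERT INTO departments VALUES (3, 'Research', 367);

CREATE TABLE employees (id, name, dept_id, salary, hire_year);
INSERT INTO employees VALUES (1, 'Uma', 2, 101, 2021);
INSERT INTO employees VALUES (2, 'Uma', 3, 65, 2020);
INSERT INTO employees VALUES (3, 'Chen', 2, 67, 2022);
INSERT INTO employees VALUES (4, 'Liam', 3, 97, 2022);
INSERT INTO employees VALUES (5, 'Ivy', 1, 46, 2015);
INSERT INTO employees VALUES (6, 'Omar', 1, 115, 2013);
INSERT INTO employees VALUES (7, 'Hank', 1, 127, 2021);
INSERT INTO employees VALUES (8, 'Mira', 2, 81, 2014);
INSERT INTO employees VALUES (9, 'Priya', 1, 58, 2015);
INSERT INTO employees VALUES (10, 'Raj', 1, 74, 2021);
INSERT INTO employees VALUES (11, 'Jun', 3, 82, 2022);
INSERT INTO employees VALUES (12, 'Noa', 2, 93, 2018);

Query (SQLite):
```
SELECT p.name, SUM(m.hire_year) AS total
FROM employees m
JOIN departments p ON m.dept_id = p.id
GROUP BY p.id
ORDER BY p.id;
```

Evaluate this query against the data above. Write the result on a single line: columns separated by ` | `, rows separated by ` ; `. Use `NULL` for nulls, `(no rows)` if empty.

Join each employees row to its departments via dept_id.
Group joined rows by departments.id; compute SUM(m.hire_year) per group.
  1: ids {5, 6, 7, 9, 10} → SUM(m.hire_year)=10085
  2: ids {1, 3, 8, 12} → SUM(m.hire_year)=8075
  3: ids {2, 4, 11} → SUM(m.hire_year)=6064

Design | 10085 ; Support | 8075 ; Research | 6064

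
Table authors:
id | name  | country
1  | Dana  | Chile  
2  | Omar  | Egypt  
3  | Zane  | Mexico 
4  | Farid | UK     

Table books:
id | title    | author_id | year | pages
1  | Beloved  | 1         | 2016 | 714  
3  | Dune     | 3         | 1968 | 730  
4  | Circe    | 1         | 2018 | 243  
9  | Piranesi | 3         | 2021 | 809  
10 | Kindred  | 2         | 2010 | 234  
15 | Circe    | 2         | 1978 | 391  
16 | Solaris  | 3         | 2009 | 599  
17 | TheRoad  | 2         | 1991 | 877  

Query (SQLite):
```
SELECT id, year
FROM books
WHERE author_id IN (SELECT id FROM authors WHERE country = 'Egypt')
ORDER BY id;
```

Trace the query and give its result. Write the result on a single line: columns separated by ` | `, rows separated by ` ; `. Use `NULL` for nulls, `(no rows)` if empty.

10 | 2010 ; 15 | 1978 ; 17 | 1991

Inner query: authors.id where country = 'Egypt'.
Outer: keep books rows whose author_id is in that set.
Inner query → {2}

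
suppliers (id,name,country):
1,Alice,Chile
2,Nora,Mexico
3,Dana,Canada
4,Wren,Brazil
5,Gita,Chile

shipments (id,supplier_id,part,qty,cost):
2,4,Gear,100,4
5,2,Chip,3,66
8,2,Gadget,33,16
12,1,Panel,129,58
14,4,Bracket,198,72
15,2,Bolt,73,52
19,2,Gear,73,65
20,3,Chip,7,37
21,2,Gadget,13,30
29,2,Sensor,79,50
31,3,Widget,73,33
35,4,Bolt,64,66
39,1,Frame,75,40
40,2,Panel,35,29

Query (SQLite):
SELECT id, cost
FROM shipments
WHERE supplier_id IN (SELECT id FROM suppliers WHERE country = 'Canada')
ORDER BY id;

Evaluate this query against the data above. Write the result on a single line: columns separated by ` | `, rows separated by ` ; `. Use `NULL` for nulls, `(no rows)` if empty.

Inner query: suppliers.id where country = 'Canada'.
Outer: keep shipments rows whose supplier_id is in that set.
Inner query → {3}

20 | 37 ; 31 | 33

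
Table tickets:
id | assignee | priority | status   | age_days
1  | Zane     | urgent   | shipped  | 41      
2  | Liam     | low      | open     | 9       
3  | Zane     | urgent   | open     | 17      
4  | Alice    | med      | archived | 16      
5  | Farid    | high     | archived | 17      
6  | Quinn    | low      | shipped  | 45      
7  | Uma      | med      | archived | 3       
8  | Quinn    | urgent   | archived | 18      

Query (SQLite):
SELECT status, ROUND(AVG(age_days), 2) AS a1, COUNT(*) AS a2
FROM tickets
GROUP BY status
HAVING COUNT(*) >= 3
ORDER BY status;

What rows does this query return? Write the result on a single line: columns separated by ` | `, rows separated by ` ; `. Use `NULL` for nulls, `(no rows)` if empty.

archived | 13.5 | 4

Group tickets by status.
Per group compute: ROUND(AVG(age_days), 2), COUNT(*).
HAVING: drop groups with fewer than 3 rows.
  archived: ids {4, 5, 7, 8} → ROUND(AVG(age_days), 2)=13.5, COUNT(*)=4
  open: ids {2, 3} → ROUND(AVG(age_days), 2)=13, COUNT(*)=2
  shipped: ids {1, 6} → ROUND(AVG(age_days), 2)=43, COUNT(*)=2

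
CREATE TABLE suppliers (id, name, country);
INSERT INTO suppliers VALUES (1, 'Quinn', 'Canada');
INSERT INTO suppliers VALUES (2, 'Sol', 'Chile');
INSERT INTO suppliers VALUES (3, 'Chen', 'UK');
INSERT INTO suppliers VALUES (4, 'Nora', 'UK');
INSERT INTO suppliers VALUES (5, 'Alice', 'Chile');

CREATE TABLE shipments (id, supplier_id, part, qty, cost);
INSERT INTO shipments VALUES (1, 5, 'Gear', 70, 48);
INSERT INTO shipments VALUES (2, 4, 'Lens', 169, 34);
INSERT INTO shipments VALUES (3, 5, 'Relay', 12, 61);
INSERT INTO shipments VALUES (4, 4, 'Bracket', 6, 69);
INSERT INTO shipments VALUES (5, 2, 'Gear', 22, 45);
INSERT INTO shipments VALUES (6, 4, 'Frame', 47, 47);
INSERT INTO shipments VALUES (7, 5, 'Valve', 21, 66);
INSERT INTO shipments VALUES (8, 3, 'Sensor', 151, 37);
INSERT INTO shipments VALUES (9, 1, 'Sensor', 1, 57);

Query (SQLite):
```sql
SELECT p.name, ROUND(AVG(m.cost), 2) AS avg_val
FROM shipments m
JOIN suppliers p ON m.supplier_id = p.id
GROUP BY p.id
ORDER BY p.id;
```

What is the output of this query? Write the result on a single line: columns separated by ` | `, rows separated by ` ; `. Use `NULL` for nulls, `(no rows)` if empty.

Join each shipments row to its suppliers via supplier_id.
Group joined rows by suppliers.id; compute ROUND(AVG(m.cost), 2) per group.
  1: ids {9} → ROUND(AVG(m.cost), 2)=57
  2: ids {5} → ROUND(AVG(m.cost), 2)=45
  3: ids {8} → ROUND(AVG(m.cost), 2)=37
  4: ids {2, 4, 6} → ROUND(AVG(m.cost), 2)=50
  5: ids {1, 3, 7} → ROUND(AVG(m.cost), 2)=58.33

Quinn | 57 ; Sol | 45 ; Chen | 37 ; Nora | 50 ; Alice | 58.33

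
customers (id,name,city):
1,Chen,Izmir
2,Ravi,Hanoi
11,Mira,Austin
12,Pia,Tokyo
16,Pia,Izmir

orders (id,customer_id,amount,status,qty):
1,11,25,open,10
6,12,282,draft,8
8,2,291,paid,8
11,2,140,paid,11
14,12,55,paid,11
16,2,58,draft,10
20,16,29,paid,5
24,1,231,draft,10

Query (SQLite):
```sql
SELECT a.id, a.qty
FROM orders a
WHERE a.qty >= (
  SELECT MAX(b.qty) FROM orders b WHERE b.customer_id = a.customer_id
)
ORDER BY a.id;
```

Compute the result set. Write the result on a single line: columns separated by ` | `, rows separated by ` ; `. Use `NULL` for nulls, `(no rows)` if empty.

For each orders row a, compute MAX(qty) over rows sharing a.customer_id.
Keep row a if a.qty >= that per-group MAX.
  customer_id=1: MAX(qty) = 10
  customer_id=2: MAX(qty) = 11
  customer_id=11: MAX(qty) = 10
  customer_id=12: MAX(qty) = 11
  customer_id=16: MAX(qty) = 5

1 | 10 ; 11 | 11 ; 14 | 11 ; 20 | 5 ; 24 | 10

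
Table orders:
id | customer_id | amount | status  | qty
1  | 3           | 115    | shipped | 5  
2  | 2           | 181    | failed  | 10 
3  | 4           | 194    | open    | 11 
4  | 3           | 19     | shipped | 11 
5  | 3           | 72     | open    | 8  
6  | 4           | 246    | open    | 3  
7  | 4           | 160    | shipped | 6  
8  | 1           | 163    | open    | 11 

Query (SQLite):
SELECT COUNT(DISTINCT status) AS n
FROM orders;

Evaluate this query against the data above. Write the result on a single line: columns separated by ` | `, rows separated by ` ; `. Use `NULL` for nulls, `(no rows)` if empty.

3

Count distinct non-NULL status values.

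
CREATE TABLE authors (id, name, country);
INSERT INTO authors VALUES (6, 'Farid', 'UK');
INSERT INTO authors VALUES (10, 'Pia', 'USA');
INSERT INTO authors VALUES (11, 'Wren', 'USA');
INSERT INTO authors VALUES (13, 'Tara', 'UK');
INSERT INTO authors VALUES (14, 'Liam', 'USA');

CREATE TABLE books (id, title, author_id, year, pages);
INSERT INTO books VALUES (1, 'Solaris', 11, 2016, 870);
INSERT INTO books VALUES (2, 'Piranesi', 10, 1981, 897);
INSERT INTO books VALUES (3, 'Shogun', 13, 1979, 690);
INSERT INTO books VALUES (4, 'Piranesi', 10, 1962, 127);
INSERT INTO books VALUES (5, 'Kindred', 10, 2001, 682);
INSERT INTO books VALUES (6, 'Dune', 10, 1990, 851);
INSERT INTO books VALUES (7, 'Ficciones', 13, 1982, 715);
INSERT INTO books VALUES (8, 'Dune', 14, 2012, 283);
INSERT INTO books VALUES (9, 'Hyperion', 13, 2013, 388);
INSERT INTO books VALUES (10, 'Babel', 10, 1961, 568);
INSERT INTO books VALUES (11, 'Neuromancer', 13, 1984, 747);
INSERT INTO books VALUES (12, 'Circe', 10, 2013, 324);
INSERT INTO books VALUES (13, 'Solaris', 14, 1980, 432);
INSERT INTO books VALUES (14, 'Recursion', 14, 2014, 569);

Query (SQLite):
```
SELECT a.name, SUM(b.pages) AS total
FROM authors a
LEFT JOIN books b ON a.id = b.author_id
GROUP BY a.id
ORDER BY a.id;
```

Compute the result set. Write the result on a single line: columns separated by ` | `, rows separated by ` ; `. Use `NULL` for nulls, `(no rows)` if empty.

Farid | NULL ; Pia | 3449 ; Wren | 870 ; Tara | 2540 ; Liam | 1284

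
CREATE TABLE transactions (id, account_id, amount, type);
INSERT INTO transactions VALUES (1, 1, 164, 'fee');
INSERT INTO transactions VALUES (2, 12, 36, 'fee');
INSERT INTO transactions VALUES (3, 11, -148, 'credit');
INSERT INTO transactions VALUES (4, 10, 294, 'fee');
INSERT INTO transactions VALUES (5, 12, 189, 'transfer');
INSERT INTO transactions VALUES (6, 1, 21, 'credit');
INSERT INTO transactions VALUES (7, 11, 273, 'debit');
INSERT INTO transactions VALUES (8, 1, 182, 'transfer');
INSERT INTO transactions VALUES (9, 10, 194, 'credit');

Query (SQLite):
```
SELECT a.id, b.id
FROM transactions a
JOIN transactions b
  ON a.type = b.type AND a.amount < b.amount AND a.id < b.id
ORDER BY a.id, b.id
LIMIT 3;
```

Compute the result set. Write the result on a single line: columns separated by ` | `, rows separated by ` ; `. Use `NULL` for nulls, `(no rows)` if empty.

1 | 4 ; 2 | 4 ; 3 | 6

Pairs (a,b) with same type, a.amount < b.amount, a.id < b.id.
type groups: credit:{3,6,9} debit:{7} fee:{1,2,4} transfer:{5,8}
Ordered by (a.id, b.id); first 3.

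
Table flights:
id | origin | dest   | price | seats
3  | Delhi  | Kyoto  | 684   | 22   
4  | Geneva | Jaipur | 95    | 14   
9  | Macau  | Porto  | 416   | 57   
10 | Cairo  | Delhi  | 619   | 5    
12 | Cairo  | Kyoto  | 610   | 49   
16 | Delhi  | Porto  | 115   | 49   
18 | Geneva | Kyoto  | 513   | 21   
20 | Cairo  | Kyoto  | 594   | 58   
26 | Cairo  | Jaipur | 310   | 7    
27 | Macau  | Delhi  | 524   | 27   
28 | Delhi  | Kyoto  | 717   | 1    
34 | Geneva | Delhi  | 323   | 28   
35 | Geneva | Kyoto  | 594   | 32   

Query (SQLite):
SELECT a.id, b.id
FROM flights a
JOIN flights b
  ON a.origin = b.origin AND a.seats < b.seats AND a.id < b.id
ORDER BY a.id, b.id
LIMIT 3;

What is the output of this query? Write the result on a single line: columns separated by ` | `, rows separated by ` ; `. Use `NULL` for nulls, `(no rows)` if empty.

3 | 16 ; 4 | 18 ; 4 | 34

Pairs (a,b) with same origin, a.seats < b.seats, a.id < b.id.
origin groups: Cairo:{10,12,20,26} Delhi:{3,16,28} Geneva:{4,18,34,35} Macau:{9,27}
Ordered by (a.id, b.id); first 3.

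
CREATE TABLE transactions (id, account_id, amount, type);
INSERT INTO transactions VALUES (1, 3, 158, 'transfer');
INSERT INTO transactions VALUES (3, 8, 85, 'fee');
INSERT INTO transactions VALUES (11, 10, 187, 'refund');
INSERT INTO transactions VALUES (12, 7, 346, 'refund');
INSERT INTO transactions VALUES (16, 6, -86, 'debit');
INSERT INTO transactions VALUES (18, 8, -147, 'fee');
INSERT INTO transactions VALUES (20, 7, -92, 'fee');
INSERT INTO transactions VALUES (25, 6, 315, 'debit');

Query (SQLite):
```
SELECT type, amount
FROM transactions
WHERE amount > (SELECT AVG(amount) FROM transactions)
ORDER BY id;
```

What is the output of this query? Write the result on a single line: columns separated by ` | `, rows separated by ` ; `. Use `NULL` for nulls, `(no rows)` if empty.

transfer | 158 ; refund | 187 ; refund | 346 ; debit | 315

Scalar subquery: AVG(amount) over all transactions rows = 95.75.
Keep rows where amount > that value.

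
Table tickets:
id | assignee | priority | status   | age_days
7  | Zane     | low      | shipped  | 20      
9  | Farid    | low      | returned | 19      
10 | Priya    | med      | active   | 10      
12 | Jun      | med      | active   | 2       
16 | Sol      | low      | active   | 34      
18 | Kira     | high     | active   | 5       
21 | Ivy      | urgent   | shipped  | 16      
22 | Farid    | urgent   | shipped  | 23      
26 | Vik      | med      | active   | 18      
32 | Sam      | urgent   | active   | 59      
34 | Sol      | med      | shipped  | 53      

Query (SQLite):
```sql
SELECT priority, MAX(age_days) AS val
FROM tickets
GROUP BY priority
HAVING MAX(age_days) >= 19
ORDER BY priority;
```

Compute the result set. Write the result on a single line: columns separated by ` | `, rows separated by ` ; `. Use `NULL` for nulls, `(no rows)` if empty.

low | 34 ; med | 53 ; urgent | 59

Partition tickets by priority; compute MAX(age_days) within each group.
HAVING: keep groups where MAX(age_days) >= 19.
  high: ids {18} → MAX(age_days)=5
  low: ids {7, 9, 16} → MAX(age_days)=34
  med: ids {10, 12, 26, 34} → MAX(age_days)=53
  urgent: ids {21, 22, 32} → MAX(age_days)=59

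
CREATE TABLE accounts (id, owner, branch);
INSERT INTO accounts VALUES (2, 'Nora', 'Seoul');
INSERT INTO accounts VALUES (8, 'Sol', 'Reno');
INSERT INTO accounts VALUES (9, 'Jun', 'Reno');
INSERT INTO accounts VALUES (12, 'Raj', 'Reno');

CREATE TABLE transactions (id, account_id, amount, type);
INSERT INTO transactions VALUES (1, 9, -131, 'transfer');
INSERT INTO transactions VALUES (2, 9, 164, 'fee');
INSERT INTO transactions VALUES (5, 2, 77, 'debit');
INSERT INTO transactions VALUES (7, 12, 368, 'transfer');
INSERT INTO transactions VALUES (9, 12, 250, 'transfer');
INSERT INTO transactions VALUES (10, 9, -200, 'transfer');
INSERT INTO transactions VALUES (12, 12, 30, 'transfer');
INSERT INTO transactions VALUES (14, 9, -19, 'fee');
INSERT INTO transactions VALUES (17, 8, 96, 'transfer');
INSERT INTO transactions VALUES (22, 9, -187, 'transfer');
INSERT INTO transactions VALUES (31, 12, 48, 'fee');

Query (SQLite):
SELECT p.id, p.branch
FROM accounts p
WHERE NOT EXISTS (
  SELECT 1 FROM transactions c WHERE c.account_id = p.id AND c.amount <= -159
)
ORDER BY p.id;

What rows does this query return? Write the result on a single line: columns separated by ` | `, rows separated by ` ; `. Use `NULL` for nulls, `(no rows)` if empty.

2 | Seoul ; 8 | Reno ; 12 | Reno

For each accounts row, check whether any transactions with matching account_id has amount <= -159.
Keep rows where that is false.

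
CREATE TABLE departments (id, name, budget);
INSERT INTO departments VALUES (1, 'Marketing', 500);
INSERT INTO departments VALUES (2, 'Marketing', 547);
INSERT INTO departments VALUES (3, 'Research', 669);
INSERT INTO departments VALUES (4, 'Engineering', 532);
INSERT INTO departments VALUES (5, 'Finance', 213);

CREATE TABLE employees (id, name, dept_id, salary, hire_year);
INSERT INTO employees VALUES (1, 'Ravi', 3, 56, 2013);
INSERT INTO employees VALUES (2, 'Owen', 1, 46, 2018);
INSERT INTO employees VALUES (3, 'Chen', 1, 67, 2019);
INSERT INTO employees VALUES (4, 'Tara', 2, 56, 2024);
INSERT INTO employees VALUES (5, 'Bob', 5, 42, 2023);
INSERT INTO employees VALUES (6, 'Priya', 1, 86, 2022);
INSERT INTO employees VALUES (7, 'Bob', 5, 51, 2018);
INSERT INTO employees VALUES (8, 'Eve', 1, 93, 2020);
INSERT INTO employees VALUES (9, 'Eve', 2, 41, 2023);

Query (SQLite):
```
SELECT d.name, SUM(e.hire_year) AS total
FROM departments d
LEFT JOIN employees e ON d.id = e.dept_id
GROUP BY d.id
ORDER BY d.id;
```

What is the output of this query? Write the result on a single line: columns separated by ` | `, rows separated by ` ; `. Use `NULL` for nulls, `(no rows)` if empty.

Marketing | 8079 ; Marketing | 4047 ; Research | 2013 ; Engineering | NULL ; Finance | 4041

LEFT JOIN keeps every departments row; unmatched ones get NULL for employees columns.
Group by departments.id and compute SUM(e.hire_year). SUM over an all-NULL group is NULL.
  1: ids {2, 3, 6, 8} → SUM(e.hire_year)=8079
  2: ids {4, 9} → SUM(e.hire_year)=4047
  3: ids {1} → SUM(e.hire_year)=2013
  4: ids {—} → SUM(e.hire_year)=NULL
  5: ids {5, 7} → SUM(e.hire_year)=4041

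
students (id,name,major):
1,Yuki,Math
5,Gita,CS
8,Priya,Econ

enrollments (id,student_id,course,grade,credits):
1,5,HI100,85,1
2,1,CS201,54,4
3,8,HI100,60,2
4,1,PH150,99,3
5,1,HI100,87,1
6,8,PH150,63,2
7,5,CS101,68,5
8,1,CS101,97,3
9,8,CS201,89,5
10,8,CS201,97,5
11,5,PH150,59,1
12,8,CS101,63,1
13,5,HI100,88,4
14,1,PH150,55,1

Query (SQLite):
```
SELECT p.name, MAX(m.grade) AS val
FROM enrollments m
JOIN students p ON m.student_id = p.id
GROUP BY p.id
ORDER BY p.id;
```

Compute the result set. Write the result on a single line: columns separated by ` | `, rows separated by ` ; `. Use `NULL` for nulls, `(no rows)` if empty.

Join each enrollments row to its students via student_id.
Group joined rows by students.id; compute MAX(m.grade) per group.
  1: ids {2, 4, 5, 8, 14} → MAX(m.grade)=99
  5: ids {1, 7, 11, 13} → MAX(m.grade)=88
  8: ids {3, 6, 9, 10, 12} → MAX(m.grade)=97

Yuki | 99 ; Gita | 88 ; Priya | 97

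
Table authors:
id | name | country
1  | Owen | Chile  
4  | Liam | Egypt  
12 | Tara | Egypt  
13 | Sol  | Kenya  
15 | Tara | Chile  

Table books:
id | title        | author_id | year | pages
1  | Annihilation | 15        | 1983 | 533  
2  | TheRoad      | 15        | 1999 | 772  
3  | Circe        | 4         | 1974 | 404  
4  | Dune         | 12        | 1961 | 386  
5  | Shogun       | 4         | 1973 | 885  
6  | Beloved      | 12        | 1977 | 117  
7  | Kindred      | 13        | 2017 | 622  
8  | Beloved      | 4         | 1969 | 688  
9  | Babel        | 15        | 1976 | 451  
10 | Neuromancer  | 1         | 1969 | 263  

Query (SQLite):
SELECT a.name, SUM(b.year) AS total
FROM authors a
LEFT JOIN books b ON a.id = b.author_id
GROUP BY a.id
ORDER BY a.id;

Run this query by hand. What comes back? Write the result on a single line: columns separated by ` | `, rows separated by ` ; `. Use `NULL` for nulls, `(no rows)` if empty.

Owen | 1969 ; Liam | 5916 ; Tara | 3938 ; Sol | 2017 ; Tara | 5958

LEFT JOIN keeps every authors row; unmatched ones get NULL for books columns.
Group by authors.id and compute SUM(b.year). SUM over an all-NULL group is NULL.
  1: ids {10} → SUM(b.year)=1969
  4: ids {3, 5, 8} → SUM(b.year)=5916
  12: ids {4, 6} → SUM(b.year)=3938
  13: ids {7} → SUM(b.year)=2017
  15: ids {1, 2, 9} → SUM(b.year)=5958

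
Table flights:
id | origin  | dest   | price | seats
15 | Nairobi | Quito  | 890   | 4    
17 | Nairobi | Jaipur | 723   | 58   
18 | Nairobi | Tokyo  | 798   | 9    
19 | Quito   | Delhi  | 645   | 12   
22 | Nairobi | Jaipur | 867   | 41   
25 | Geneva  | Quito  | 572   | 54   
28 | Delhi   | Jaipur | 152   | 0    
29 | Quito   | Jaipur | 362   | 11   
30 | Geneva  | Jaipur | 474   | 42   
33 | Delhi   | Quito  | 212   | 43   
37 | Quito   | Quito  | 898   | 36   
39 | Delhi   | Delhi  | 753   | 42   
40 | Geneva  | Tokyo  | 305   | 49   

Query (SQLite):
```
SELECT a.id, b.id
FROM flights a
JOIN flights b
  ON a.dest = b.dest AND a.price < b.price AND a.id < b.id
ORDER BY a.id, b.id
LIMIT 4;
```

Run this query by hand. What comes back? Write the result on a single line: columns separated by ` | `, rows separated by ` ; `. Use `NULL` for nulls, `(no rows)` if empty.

Pairs (a,b) with same dest, a.price < b.price, a.id < b.id.
dest groups: Delhi:{19,39} Jaipur:{17,22,28,29,30} Quito:{15,25,33,37} Tokyo:{18,40}
Ordered by (a.id, b.id); first 4.

15 | 37 ; 17 | 22 ; 19 | 39 ; 25 | 37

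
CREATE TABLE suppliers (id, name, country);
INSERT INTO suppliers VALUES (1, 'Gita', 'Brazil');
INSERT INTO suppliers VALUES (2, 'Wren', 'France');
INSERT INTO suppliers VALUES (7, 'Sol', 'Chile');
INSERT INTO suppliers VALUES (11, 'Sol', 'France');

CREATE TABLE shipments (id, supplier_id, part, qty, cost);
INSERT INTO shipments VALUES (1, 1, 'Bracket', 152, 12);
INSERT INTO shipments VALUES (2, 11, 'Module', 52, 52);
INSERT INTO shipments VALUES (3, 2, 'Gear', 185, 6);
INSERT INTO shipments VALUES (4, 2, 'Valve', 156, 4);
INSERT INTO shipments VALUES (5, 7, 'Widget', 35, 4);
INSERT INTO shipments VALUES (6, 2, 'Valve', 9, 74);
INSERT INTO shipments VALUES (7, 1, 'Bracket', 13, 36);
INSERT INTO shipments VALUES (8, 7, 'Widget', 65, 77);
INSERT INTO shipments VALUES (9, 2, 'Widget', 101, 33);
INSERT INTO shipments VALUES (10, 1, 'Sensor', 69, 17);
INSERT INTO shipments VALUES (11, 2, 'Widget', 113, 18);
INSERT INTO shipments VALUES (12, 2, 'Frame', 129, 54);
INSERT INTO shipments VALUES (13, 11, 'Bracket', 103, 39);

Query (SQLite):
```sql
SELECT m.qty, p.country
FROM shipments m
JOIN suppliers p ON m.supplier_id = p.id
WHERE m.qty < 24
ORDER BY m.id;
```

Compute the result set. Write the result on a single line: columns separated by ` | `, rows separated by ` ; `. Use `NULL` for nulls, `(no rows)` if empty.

Each shipments row matches the suppliers row where supplier_id = suppliers.id.
Then keep rows with m.qty < 24.

9 | France ; 13 | Brazil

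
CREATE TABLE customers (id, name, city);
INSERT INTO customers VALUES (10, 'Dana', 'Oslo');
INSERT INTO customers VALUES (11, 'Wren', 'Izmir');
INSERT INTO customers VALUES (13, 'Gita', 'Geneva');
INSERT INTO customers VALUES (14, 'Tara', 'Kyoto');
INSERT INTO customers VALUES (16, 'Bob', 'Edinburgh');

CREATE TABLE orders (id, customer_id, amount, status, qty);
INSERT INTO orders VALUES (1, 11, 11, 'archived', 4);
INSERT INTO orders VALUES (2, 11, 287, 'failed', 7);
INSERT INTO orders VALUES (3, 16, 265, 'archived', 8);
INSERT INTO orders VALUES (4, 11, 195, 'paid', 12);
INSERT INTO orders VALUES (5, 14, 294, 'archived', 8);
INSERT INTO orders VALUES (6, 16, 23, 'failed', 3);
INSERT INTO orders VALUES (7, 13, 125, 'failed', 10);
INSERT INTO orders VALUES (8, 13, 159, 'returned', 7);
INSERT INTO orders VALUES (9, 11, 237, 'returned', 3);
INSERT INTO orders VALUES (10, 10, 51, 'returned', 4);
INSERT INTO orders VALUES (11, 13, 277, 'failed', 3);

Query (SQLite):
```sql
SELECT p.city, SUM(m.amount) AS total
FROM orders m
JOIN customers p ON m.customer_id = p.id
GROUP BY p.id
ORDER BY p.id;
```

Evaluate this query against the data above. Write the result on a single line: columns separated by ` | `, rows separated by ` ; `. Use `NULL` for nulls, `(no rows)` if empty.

Oslo | 51 ; Izmir | 730 ; Geneva | 561 ; Kyoto | 294 ; Edinburgh | 288

Join each orders row to its customers via customer_id.
Group joined rows by customers.id; compute SUM(m.amount) per group.
  10: ids {10} → SUM(m.amount)=51
  11: ids {1, 2, 4, 9} → SUM(m.amount)=730
  13: ids {7, 8, 11} → SUM(m.amount)=561
  14: ids {5} → SUM(m.amount)=294
  16: ids {3, 6} → SUM(m.amount)=288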